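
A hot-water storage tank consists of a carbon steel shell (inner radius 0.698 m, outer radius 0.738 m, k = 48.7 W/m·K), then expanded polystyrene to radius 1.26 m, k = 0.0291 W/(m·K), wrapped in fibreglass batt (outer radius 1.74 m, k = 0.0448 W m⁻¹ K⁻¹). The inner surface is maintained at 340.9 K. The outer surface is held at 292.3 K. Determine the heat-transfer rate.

Q = 25.3 W

Resistance network (inner→outer):
  R_carbon steel = (1/0.698 − 1/0.738)/(4πk) = 0.07765/(4π·48.7) = 1.269×10^-4 K/W
  R_expanded polystyrene = (1/0.738 − 1/1.26)/(4πk) = 0.5614/(4π·0.0291) = 1.535 K/W
  R_fibreglass batt = (1/1.26 − 1/1.74)/(4πk) = 0.2189/(4π·0.0448) = 0.3889 K/W
ΣR = 1.269×10^-4 + 1.535 + 0.3889 = 1.924 K/W
Q = ΔT/ΣR = (340.9 K − 292.3 K)/1.924 = 25.3 W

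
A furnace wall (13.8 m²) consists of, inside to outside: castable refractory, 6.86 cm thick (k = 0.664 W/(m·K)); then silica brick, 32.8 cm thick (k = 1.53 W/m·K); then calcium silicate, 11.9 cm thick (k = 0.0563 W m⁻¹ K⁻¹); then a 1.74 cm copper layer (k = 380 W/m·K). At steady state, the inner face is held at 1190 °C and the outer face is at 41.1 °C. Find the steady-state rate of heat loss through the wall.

Series thermal resistances, inner to outer:
  R_castable refractory = L/(kA) = 0.0686/(0.664·13.8) = 0.007486 K/W
  R_silica brick = L/(kA) = 0.328/(1.53·13.8) = 0.01553 K/W
  R_calcium silicate = L/(kA) = 0.119/(0.0563·13.8) = 0.1532 K/W
  R_copper = L/(kA) = 0.0174/(380·13.8) = 3.318×10^-6 K/W
ΣR = 0.007486 + 0.01553 + 0.1532 + 3.318×10^-6 = 0.1762 K/W
Q = ΔT/ΣR = (1190 °C − 41.1 °C)/0.1762 = 6520 W

Q = 6520 W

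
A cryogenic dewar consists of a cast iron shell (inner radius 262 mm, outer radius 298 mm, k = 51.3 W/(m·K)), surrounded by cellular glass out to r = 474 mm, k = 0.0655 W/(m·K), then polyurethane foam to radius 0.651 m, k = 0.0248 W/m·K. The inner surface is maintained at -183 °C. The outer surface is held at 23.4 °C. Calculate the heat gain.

Series thermal resistances, inner to outer:
  R_cast iron = (1/0.262 − 1/0.298)/(4πk) = 0.4611/(4π·51.3) = 7.152×10^-4 K/W
  R_cellular glass = (1/0.298 − 1/0.474)/(4πk) = 1.246/(4π·0.0655) = 1.514 K/W
  R_polyurethane foam = (1/0.474 − 1/0.651)/(4πk) = 0.5736/(4π·0.0248) = 1.841 K/W
ΣR = 7.152×10^-4 + 1.514 + 1.841 = 3.356 K/W
Q = ΔT/ΣR = (-183 °C − 23.4 °C)/3.356 = -61.5 W
(Negative Q ⇒ heat flows inward; heat gain = 61.5 W.)

Q = 61.5 W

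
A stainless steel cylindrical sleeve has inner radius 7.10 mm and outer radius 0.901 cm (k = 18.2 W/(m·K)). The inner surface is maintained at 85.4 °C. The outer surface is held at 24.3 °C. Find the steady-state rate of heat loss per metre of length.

Q' = 29300 W/m

Q' = 2πk·ΔT/ln(r₂/r₁) = 2π × 18.2 × 61.1 / ln(0.00901/0.00710) = 29300 W/m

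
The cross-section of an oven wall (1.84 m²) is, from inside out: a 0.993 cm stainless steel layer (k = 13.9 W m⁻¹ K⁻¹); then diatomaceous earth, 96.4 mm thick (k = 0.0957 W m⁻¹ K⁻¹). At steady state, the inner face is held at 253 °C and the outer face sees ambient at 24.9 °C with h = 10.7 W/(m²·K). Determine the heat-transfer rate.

Q = 381 W

Resistance network (inner→outer):
  R_stainless steel = L/(kA) = 0.00993/(13.9·1.84) = 3.883×10^-4 K/W
  R_diatomaceous earth = L/(kA) = 0.0964/(0.0957·1.84) = 0.5475 K/W
  R_conv,out = 1/(hA) = 1/(10.7·1.84) = 0.05079 K/W
ΣR = 3.883×10^-4 + 0.5475 + 0.05079 = 0.5987 K/W
Q = ΔT/ΣR = (253 °C − 24.9 °C)/0.5987 = 381 W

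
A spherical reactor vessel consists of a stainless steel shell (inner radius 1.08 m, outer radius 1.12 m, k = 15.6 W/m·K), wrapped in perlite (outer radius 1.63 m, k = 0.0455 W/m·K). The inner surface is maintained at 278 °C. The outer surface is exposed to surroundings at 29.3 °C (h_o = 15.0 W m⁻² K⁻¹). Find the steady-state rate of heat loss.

Q = 507 W

Treat each layer as a resistance in series:
  R_stainless steel = (1/1.08 − 1/1.12)/(4πk) = 0.03307/(4π·15.6) = 1.687×10^-4 K/W
  R_perlite = (1/1.12 − 1/1.63)/(4πk) = 0.2794/(4π·0.0455) = 0.4886 K/W
  R_conv,out = 1/(4πr²h) = 1/(4π·1.63²·15.0) = 0.001997 K/W
ΣR = 1.687×10^-4 + 0.4886 + 0.001997 = 0.4908 K/W
Q = ΔT/ΣR = (278 °C − 29.3 °C)/0.4908 = 507 W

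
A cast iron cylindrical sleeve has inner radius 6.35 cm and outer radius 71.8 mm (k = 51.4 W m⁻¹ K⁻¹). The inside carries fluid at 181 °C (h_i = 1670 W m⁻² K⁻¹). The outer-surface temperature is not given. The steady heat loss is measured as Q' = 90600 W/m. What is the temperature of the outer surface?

Series resistances:
  R'_conv,in = 1/(2πr h) = 1/(2π·0.0635·1670) = 0.001501 m·K/W
  R'_cast iron = ln(0.0718/0.0635)/(2πk) = 0.1228/(2π·51.4) = 3.804×10^-4 m·K/W
ΣR = 0.001881 m·K/W
ΔT = Q'·ΣR = 90600 × 0.001881 = 170.4 K
Heat flows outward, so T_out = T_in − ΔT = 181 − 170.4 = 10.6 °C

T_out = 10.6 °C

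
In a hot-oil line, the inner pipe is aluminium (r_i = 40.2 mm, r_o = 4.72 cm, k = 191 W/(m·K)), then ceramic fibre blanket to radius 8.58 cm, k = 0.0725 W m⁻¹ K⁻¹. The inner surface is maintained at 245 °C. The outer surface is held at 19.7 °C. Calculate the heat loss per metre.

Q' = 172 W/m

Resistance network (inner→outer):
  R'_aluminium = ln(0.0472/0.0402)/(2πk) = 0.1605/(2π·191) = 1.338×10^-4 m·K/W
  R'_ceramic fibre blanket = ln(0.0858/0.0472)/(2πk) = 0.5976/(2π·0.0725) = 1.312 m·K/W
ΣR = 1.338×10^-4 + 1.312 = 1.312 m·K/W
Q' = ΔT/ΣR = (245 °C − 19.7 °C)/1.312 = 172 W/m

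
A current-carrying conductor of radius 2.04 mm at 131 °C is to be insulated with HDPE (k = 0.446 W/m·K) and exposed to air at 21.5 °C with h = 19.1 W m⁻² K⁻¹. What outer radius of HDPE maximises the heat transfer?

For a cylinder, r_cr = k_ins/h = 0.446/19.1 = 0.0234 m = 2.34 cm

r_cr = 2.34 cm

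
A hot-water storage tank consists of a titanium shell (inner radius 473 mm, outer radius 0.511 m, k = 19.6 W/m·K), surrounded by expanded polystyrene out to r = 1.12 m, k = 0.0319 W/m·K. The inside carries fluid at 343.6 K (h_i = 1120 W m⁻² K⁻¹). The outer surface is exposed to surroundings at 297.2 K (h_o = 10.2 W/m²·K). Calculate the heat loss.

Treat each layer as a resistance in series:
  R_conv,in = 1/(4πr²h) = 1/(4π·0.473²·1120) = 3.176×10^-4 K/W
  R_titanium = (1/0.473 − 1/0.511)/(4πk) = 0.1572/(4π·19.6) = 6.383×10^-4 K/W
  R_expanded polystyrene = (1/0.511 − 1/1.12)/(4πk) = 1.064/(4π·0.0319) = 2.654 K/W
  R_conv,out = 1/(4πr²h) = 1/(4π·1.12²·10.2) = 0.006219 K/W
ΣR = 3.176×10^-4 + 6.383×10^-4 + 2.654 + 0.006219 = 2.661 K/W
Q = ΔT/ΣR = (343.6 K − 297.2 K)/2.661 = 17.4 W

Q = 17.4 W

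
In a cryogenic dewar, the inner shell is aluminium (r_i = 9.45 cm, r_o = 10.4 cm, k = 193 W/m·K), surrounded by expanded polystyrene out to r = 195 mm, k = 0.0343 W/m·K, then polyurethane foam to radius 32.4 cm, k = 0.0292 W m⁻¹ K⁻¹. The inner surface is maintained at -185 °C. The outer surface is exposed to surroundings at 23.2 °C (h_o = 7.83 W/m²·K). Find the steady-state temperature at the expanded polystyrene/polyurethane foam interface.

Series thermal resistances, inner to outer:
  R_aluminium = (1/0.0945 − 1/0.104)/(4πk) = 0.9666/(4π·193) = 3.986×10^-4 K/W
  R_expanded polystyrene = (1/0.104 − 1/0.195)/(4πk) = 4.487/(4π·0.0343) = 10.41 K/W
  R_polyurethane foam = (1/0.195 − 1/0.324)/(4πk) = 2.042/(4π·0.0292) = 5.564 K/W
  R_conv,out = 1/(4πr²h) = 1/(4π·0.324²·7.83) = 0.09681 K/W
ΣR = 3.986×10^-4 + 10.41 + 5.564 + 0.09681 = 16.07 K/W
Q = ΔT/ΣR = (-185 °C − 23.2 °C)/16.07 = -12.96 W
From the inner boundary to the expanded polystyrene/polyurethane foam interface, ΣR_partial = 10.41 K/W.
T_interface = T_in − Q·ΣR_partial = -185 °C − (-12.96)(10.41) = -50.1 °C

T = -50.1 °C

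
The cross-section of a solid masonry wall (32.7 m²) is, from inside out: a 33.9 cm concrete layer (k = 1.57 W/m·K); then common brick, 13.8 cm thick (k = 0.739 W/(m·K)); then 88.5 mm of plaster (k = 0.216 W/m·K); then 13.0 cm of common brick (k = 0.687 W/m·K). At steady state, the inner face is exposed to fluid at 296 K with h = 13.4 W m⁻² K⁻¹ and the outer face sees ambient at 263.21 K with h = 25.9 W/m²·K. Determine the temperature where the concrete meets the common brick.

Series thermal resistances, inner to outer:
  R_conv,in = 1/(hA) = 1/(13.4·32.7) = 0.002282 K/W
  R_concrete = L/(kA) = 0.339/(1.57·32.7) = 0.006603 K/W
  R_common brick = L/(kA) = 0.138/(0.739·32.7) = 0.005711 K/W
  R_plaster = L/(kA) = 0.0885/(0.216·32.7) = 0.01253 K/W
  R_common brick = L/(kA) = 0.130/(0.687·32.7) = 0.005787 K/W
  R_conv,out = 1/(hA) = 1/(25.9·32.7) = 0.001181 K/W
ΣR = 0.002282 + 0.006603 + 0.005711 + 0.01253 + 0.005787 + 0.001181 = 0.03409 K/W
Q = ΔT/ΣR = (296 K − 263.21 K)/0.03409 = 961.9 W
From the inner boundary to the concrete/common brick interface, ΣR_partial = 0.008885 K/W.
T_interface = T_in − Q·ΣR_partial = 296 K − (961.9)(0.008885) = 287.5 K

T = 287.5 K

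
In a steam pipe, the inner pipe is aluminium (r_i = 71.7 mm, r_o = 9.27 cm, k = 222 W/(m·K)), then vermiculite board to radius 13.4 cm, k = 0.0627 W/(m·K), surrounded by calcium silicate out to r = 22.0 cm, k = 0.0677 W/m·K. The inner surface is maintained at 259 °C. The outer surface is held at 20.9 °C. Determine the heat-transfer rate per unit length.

Treat each layer as a resistance in series:
  R'_aluminium = ln(0.0927/0.0717)/(2πk) = 0.2569/(2π·222) = 1.842×10^-4 m·K/W
  R'_vermiculite board = ln(0.134/0.0927)/(2πk) = 0.3685/(2π·0.0627) = 0.9353 m·K/W
  R'_calcium silicate = ln(0.220/0.134)/(2πk) = 0.4958/(2π·0.0677) = 1.166 m·K/W
ΣR = 1.842×10^-4 + 0.9353 + 1.166 = 2.101 m·K/W
Q' = ΔT/ΣR = (259 °C − 20.9 °C)/2.101 = 113 W/m

Q' = 113 W/m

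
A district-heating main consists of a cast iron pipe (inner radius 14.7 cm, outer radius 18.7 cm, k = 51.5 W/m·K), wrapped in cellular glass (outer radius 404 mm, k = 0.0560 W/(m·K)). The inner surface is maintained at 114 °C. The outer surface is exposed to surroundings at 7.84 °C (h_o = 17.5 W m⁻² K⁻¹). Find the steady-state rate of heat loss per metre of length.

Q' = 48.0 W/m

Treat each layer as a resistance in series:
  R'_cast iron = ln(0.187/0.147)/(2πk) = 0.2407/(2π·51.5) = 7.438×10^-4 m·K/W
  R'_cellular glass = ln(0.404/0.187)/(2πk) = 0.7703/(2π·0.0560) = 2.189 m·K/W
  R'_conv,out = 1/(2πr h) = 1/(2π·0.404·17.5) = 0.02251 m·K/W
ΣR = 7.438×10^-4 + 2.189 + 0.02251 = 2.212 m·K/W
Q' = ΔT/ΣR = (114 °C − 7.84 °C)/2.212 = 48.0 W/m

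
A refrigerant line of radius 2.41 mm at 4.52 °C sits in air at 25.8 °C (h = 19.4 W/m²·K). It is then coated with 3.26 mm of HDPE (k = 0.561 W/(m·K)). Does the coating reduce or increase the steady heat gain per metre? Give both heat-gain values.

increases: 6.25 → 12.6 W/m

Critical radius for a cylinder: r_cr = k/h = 0.0289 m = 2.89 cm.
Outer radius after coating: r₂ = 0.00241 + 0.00326 = 0.00567 m.
Since r₁ < r_cr and r₂ ≤ r_cr, the coating moves toward the maximum at r_cr — heat gain rises.
Bare: R = 1/(2πr₁h) = 3.404 m·K/W; Q = 21.28/3.404 = 6.25 W/m.
Coated: R = R_cond + R_conv = 1.690 m·K/W; Q = 21.28/1.690 = 12.6 W/m.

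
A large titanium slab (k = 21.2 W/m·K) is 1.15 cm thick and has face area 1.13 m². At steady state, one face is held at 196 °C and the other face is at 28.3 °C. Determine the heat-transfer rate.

Q = kA·ΔT/L = 21.2 × 1.13 × |196 °C − 28.3 °C| / 0.0115 = 3.49×10^5 W

Q = 3.49×10^5 W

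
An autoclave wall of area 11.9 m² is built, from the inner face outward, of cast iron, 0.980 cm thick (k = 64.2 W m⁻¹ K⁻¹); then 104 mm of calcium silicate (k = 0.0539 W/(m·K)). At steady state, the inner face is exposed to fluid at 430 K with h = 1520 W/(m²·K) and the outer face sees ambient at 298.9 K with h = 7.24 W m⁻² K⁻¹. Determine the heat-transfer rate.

Q = 754 W

Treat each layer as a resistance in series:
  R_conv,in = 1/(hA) = 1/(1520·11.9) = 5.529×10^-5 K/W
  R_cast iron = L/(kA) = 0.00980/(64.2·11.9) = 1.283×10^-5 K/W
  R_calcium silicate = L/(kA) = 0.104/(0.0539·11.9) = 0.1621 K/W
  R_conv,out = 1/(hA) = 1/(7.24·11.9) = 0.01161 K/W
ΣR = 5.529×10^-5 + 1.283×10^-5 + 0.1621 + 0.01161 = 0.1738 K/W
Q = ΔT/ΣR = (430 K − 298.9 K)/0.1738 = 754 W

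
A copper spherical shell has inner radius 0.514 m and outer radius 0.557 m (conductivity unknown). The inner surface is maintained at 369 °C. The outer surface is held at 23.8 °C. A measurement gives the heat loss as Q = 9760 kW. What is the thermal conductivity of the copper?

k = 338 W/m·K

ΣR = ΔT/Q = |369 − 23.8|/9.76×10^6 = 3.537×10^-5 K/W
(1/r₁−1/r₂)/(4πk) = 3.537×10^-5 ⇒ k = 0.1502/(4π·3.537×10^-5) = 338 W/m·K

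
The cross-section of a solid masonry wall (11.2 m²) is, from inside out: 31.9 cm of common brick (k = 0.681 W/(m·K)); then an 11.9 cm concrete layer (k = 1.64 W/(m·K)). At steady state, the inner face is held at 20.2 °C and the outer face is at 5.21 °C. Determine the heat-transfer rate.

Q = 310 W

Resistance network (inner→outer):
  R_common brick = L/(kA) = 0.319/(0.681·11.2) = 0.04182 K/W
  R_concrete = L/(kA) = 0.119/(1.64·11.2) = 0.006479 K/W
ΣR = 0.04182 + 0.006479 = 0.04830 K/W
Q = ΔT/ΣR = (20.2 °C − 5.21 °C)/0.04830 = 310 W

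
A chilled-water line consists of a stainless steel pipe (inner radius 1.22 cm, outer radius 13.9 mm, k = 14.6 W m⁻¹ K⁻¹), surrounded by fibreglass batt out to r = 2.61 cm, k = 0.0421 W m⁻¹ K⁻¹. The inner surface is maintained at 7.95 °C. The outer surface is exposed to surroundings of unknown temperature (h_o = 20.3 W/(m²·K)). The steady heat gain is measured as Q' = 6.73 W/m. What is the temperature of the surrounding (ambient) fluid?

T_out = 26.0 °C

Sum the resistances:
  R'_stainless steel = ln(0.0139/0.0122)/(2πk) = 0.1305/(2π·14.6) = 0.001422 m·K/W
  R'_fibreglass batt = ln(0.0261/0.0139)/(2πk) = 0.6300/(2π·0.0421) = 2.382 m·K/W
  R'_conv,out = 1/(2πr h) = 1/(2π·0.0261·20.3) = 0.3004 m·K/W
ΣR = 2.684 m·K/W
ΔT = Q'·ΣR = 6.73 × 2.684 = 18.06 K
Heat flows inward, so T_out = T_in + ΔT = 7.95 + 18.06 = 26.0 °C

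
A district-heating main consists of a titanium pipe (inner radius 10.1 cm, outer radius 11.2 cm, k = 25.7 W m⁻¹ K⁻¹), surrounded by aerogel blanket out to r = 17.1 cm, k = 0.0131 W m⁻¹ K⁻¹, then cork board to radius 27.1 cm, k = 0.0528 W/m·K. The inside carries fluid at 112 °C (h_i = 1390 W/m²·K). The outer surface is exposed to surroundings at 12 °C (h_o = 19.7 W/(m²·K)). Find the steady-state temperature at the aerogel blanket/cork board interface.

T = 33.6 °C

Series thermal resistances, inner to outer:
  R'_conv,in = 1/(2πr h) = 1/(2π·0.101·1390) = 0.001134 m·K/W
  R'_titanium = ln(0.112/0.101)/(2πk) = 0.1034/(2π·25.7) = 6.402×10^-4 m·K/W
  R'_aerogel blanket = ln(0.171/0.112)/(2πk) = 0.4232/(2π·0.0131) = 5.141 m·K/W
  R'_cork board = ln(0.271/0.171)/(2πk) = 0.4605/(2π·0.0528) = 1.388 m·K/W
  R'_conv,out = 1/(2πr h) = 1/(2π·0.271·19.7) = 0.02981 m·K/W
ΣR = 0.001134 + 6.402×10^-4 + 5.141 + 1.388 + 0.02981 = 6.561 m·K/W
Q' = ΔT/ΣR = (112 °C − 12 °C)/6.561 = 15.24 W/m
From the inner boundary to the aerogel blanket/cork board interface, ΣR_partial = 5.143 m·K/W.
T_interface = T_in − Q'·ΣR_partial = 112 °C − (15.24)(5.143) = 33.6 °C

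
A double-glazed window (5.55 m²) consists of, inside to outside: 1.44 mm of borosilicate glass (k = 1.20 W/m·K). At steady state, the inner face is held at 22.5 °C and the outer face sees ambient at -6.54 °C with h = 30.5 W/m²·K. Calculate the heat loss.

Q = 4740 W

Series thermal resistances, inner to outer:
  R_borosilicate glass = L/(kA) = 0.00144/(1.20·5.55) = 2.162×10^-4 K/W
  R_conv,out = 1/(hA) = 1/(30.5·5.55) = 0.005908 K/W
ΣR = 2.162×10^-4 + 0.005908 = 0.006124 K/W
Q = ΔT/ΣR = (22.5 °C − -6.54 °C)/0.006124 = 4740 W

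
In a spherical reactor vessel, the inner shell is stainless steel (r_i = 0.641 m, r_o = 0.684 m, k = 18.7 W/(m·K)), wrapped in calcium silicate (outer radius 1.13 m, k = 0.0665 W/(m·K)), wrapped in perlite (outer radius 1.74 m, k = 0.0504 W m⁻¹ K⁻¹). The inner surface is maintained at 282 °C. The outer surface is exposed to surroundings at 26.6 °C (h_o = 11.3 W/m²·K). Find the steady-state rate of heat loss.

Resistance network (inner→outer):
  R_stainless steel = (1/0.641 − 1/0.684)/(4πk) = 0.09807/(4π·18.7) = 4.174×10^-4 K/W
  R_calcium silicate = (1/0.684 − 1/1.13)/(4πk) = 0.5770/(4π·0.0665) = 0.6905 K/W
  R_perlite = (1/1.13 − 1/1.74)/(4πk) = 0.3102/(4π·0.0504) = 0.4898 K/W
  R_conv,out = 1/(4πr²h) = 1/(4π·1.74²·11.3) = 0.002326 K/W
ΣR = 4.174×10^-4 + 0.6905 + 0.4898 + 0.002326 = 1.183 K/W
Q = ΔT/ΣR = (282 °C − 26.6 °C)/1.183 = 216 W

Q = 216 W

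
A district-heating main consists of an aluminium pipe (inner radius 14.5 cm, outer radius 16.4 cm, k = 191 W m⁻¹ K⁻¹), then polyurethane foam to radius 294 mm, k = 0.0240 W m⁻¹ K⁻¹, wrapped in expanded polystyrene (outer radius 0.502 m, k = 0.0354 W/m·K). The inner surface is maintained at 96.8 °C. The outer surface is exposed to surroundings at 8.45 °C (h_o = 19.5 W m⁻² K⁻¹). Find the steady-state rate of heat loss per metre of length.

Series thermal resistances, inner to outer:
  R'_aluminium = ln(0.164/0.145)/(2πk) = 0.1231/(2π·191) = 1.026×10^-4 m·K/W
  R'_polyurethane foam = ln(0.294/0.164)/(2πk) = 0.5837/(2π·0.0240) = 3.871 m·K/W
  R'_expanded polystyrene = ln(0.502/0.294)/(2πk) = 0.5350/(2π·0.0354) = 2.405 m·K/W
  R'_conv,out = 1/(2πr h) = 1/(2π·0.502·19.5) = 0.01626 m·K/W
ΣR = 1.026×10^-4 + 3.871 + 2.405 + 0.01626 = 6.292 m·K/W
Q' = ΔT/ΣR = (96.8 °C − 8.45 °C)/6.292 = 14.0 W/m

Q' = 14.0 W/m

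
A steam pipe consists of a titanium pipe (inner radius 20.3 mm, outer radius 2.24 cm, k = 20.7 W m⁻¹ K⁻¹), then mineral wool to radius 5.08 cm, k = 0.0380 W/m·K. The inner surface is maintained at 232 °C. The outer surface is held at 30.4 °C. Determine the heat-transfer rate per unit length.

Series thermal resistances, inner to outer:
  R'_titanium = ln(0.0224/0.0203)/(2πk) = 0.09844/(2π·20.7) = 7.569×10^-4 m·K/W
  R'_mineral wool = ln(0.0508/0.0224)/(2πk) = 0.8188/(2π·0.0380) = 3.430 m·K/W
ΣR = 7.569×10^-4 + 3.430 = 3.431 m·K/W
Q' = ΔT/ΣR = (232 °C − 30.4 °C)/3.431 = 58.8 W/m

Q' = 58.8 W/m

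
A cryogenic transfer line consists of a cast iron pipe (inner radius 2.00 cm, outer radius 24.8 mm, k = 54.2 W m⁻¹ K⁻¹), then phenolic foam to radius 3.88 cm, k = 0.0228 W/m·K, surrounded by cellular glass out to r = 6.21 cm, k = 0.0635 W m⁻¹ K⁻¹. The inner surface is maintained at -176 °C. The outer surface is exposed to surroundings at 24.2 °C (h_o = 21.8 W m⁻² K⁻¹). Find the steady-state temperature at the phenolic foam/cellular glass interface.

Treat each layer as a resistance in series:
  R'_cast iron = ln(0.0248/0.0200)/(2πk) = 0.2151/(2π·54.2) = 6.317×10^-4 m·K/W
  R'_phenolic foam = ln(0.0388/0.0248)/(2πk) = 0.4476/(2π·0.0228) = 3.124 m·K/W
  R'_cellular glass = ln(0.0621/0.0388)/(2πk) = 0.4703/(2π·0.0635) = 1.179 m·K/W
  R'_conv,out = 1/(2πr h) = 1/(2π·0.0621·21.8) = 0.1176 m·K/W
ΣR = 6.317×10^-4 + 3.124 + 1.179 + 0.1176 = 4.421 m·K/W
Q' = ΔT/ΣR = (-176 °C − 24.2 °C)/4.421 = -45.28 W/m
From the inner boundary to the phenolic foam/cellular glass interface, ΣR_partial = 3.125 m·K/W.
T_interface = T_in − Q'·ΣR_partial = -176 °C − (-45.28)(3.125) = -34.5 °C

T = -34.5 °C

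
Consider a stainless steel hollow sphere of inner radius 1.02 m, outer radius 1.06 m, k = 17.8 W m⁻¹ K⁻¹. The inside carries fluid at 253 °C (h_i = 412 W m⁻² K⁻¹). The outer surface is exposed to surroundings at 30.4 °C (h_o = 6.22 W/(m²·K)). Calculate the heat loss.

Treat each layer as a resistance in series:
  R_conv,in = 1/(4πr²h) = 1/(4π·1.02²·412) = 1.856×10^-4 K/W
  R_stainless steel = (1/1.02 − 1/1.06)/(4πk) = 0.03700/(4π·17.8) = 1.654×10^-4 K/W
  R_conv,out = 1/(4πr²h) = 1/(4π·1.06²·6.22) = 0.01139 K/W
ΣR = 1.856×10^-4 + 1.654×10^-4 + 0.01139 = 0.01174 K/W
Q = ΔT/ΣR = (253 °C − 30.4 °C)/0.01174 = 19000 W

Q = 19000 W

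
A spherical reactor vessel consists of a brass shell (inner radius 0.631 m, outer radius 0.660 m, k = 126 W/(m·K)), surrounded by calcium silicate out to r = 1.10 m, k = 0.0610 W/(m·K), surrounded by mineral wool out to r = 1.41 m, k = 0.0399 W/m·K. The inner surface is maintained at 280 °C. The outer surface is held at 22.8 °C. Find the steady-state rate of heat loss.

Q = 216 W

Series thermal resistances, inner to outer:
  R_brass = (1/0.631 − 1/0.660)/(4πk) = 0.06963/(4π·126) = 4.398×10^-5 K/W
  R_calcium silicate = (1/0.660 − 1/1.10)/(4πk) = 0.6061/(4π·0.0610) = 0.7906 K/W
  R_mineral wool = (1/1.10 − 1/1.41)/(4πk) = 0.1999/(4π·0.0399) = 0.3986 K/W
ΣR = 4.398×10^-5 + 0.7906 + 0.3986 = 1.189 K/W
Q = ΔT/ΣR = (280 °C − 22.8 °C)/1.189 = 216 W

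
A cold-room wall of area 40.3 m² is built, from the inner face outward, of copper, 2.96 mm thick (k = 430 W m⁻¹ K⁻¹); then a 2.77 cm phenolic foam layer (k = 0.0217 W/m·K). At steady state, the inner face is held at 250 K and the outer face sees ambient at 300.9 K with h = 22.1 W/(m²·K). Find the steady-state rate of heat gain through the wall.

Q = 1550 W

Treat each layer as a resistance in series:
  R_copper = L/(kA) = 0.00296/(430·40.3) = 1.708×10^-7 K/W
  R_phenolic foam = L/(kA) = 0.0277/(0.0217·40.3) = 0.03167 K/W
  R_conv,out = 1/(hA) = 1/(22.1·40.3) = 0.001123 K/W
ΣR = 1.708×10^-7 + 0.03167 + 0.001123 = 0.03279 K/W
Q = ΔT/ΣR = (250 K − 300.9 K)/0.03279 = -1550 W
(Negative Q ⇒ heat flows inward; heat gain = 1550 W.)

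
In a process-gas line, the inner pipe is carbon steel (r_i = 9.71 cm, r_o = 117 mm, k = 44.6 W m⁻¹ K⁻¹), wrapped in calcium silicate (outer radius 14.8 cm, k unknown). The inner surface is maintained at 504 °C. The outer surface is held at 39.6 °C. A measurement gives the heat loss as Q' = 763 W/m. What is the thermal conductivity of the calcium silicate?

k = 0.0615 W/m·K

ΣR = ΔT/Q' = |504 − 39.6|/763 = 0.6087 m·K/W
Known resistances:
  R'_carbon steel = ln(0.117/0.0971)/(2πk) = 0.1864/(2π·44.6) = 6.653×10^-4 m·K/W
R_calcium silicate = ΣR − ΣR_known = 0.6087 − 6.653×10^-4 = 0.6080 m·K/W
ln(r₂/r₁)/(2πk) = 0.6080 ⇒ k = 0.2350/(2π·0.6080) = 0.0615 W/m·K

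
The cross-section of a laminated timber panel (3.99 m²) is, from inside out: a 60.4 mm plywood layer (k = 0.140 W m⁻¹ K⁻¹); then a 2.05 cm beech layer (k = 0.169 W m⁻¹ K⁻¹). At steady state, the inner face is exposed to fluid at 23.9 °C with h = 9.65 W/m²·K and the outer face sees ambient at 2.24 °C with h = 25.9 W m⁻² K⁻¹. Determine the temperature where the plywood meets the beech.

Series thermal resistances, inner to outer:
  R_conv,in = 1/(hA) = 1/(9.65·3.99) = 0.02597 K/W
  R_plywood = L/(kA) = 0.0604/(0.140·3.99) = 0.1081 K/W
  R_beech = L/(kA) = 0.0205/(0.169·3.99) = 0.03040 K/W
  R_conv,out = 1/(hA) = 1/(25.9·3.99) = 0.009677 K/W
ΣR = 0.02597 + 0.1081 + 0.03040 + 0.009677 = 0.1741 K/W
Q = ΔT/ΣR = (23.9 °C − 2.24 °C)/0.1741 = 124.4 W
From the inner boundary to the plywood/beech interface, ΣR_partial = 0.1341 K/W.
T_interface = T_in − Q·ΣR_partial = 23.9 °C − (124.4)(0.1341) = 7.22 °C

T = 7.22 °C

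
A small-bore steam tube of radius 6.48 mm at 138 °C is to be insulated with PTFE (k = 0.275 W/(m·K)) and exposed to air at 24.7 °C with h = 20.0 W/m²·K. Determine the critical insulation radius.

For a cylinder, r_cr = k_ins/h = 0.275/20.0 = 0.0138 m = 1.38 cm

r_cr = 1.38 cm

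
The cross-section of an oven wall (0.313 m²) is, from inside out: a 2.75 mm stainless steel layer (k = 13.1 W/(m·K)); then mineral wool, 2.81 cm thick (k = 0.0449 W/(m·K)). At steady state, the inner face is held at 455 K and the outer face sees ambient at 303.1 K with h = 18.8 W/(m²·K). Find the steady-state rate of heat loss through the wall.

Q = 70.0 W

Resistance network (inner→outer):
  R_stainless steel = L/(kA) = 0.00275/(13.1·0.313) = 6.707×10^-4 K/W
  R_mineral wool = L/(kA) = 0.0281/(0.0449·0.313) = 1.999 K/W
  R_conv,out = 1/(hA) = 1/(18.8·0.313) = 0.1699 K/W
ΣR = 6.707×10^-4 + 1.999 + 0.1699 = 2.170 K/W
Q = ΔT/ΣR = (455 K − 303.1 K)/2.170 = 70.0 W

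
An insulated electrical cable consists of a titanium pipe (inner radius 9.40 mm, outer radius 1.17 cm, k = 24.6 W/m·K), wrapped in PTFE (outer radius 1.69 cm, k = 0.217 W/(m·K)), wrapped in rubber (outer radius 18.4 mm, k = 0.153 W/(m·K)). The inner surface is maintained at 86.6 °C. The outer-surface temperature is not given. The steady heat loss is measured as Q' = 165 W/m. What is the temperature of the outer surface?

Series resistances:
  R'_titanium = ln(0.0117/0.00940)/(2πk) = 0.2189/(2π·24.6) = 0.001416 m·K/W
  R'_PTFE = ln(0.0169/0.0117)/(2πk) = 0.3677/(2π·0.217) = 0.2697 m·K/W
  R'_rubber = ln(0.0184/0.0169)/(2πk) = 0.08504/(2π·0.153) = 0.08846 m·K/W
ΣR = 0.3596 m·K/W
ΔT = Q'·ΣR = 165 × 0.3596 = 59.33 K
Heat flows outward, so T_out = T_in − ΔT = 86.6 − 59.33 = 27.3 °C

T_out = 27.3 °C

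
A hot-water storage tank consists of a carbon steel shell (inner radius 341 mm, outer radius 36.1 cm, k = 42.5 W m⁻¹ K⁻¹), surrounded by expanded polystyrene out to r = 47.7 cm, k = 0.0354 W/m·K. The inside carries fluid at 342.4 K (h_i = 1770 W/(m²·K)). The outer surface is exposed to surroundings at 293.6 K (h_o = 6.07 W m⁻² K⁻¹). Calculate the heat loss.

Series thermal resistances, inner to outer:
  R_conv,in = 1/(4πr²h) = 1/(4π·0.341²·1770) = 3.866×10^-4 K/W
  R_carbon steel = (1/0.341 − 1/0.361)/(4πk) = 0.1625/(4π·42.5) = 3.042×10^-4 K/W
  R_expanded polystyrene = (1/0.361 − 1/0.477)/(4πk) = 0.6736/(4π·0.0354) = 1.514 K/W
  R_conv,out = 1/(4πr²h) = 1/(4π·0.477²·6.07) = 0.05762 K/W
ΣR = 3.866×10^-4 + 3.042×10^-4 + 1.514 + 0.05762 = 1.572 K/W
Q = ΔT/ΣR = (342.4 K − 293.6 K)/1.572 = 31.0 W

Q = 31.0 W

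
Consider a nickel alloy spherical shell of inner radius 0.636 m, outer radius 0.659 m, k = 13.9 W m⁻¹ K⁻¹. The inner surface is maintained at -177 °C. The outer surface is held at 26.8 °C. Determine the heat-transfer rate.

Q = 649 kW

Q = 4πk·ΔT/(1/r₁ − 1/r₂) = 4π × 13.9 × 203.8 / (1/0.636 − 1/0.659) = 6.49×10^5 W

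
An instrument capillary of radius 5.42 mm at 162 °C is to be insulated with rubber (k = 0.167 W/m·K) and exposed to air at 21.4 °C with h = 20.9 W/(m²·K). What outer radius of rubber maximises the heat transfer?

r_cr = 0.799 cm

For a cylinder, r_cr = k_ins/h = 0.167/20.9 = 0.00799 m = 0.799 cm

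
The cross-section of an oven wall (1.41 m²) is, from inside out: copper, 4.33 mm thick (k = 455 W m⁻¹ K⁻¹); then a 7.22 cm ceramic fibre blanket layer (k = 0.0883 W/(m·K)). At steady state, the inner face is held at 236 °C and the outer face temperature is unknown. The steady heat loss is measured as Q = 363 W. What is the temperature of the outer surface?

Series resistances:
  R_copper = L/(kA) = 0.00433/(455·1.41) = 6.749×10^-6 K/W
  R_ceramic fibre blanket = L/(kA) = 0.0722/(0.0883·1.41) = 0.5799 K/W
ΣR = 0.5799 K/W
ΔT = Q·ΣR = 363 × 0.5799 = 210.5 K
Heat flows outward, so T_out = T_in − ΔT = 236 − 210.5 = 25.5 °C

T_out = 25.5 °C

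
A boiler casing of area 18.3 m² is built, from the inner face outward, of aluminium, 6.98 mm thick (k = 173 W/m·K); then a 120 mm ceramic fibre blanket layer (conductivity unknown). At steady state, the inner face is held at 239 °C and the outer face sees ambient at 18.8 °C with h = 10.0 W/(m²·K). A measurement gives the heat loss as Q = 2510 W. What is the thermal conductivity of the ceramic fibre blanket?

k = 0.0797 W/m·K

ΣR = ΔT/Q = |239 − 18.8|/2510 = 0.08773 K/W
Known resistances:
  R_aluminium = L/(kA) = 0.00698/(173·18.3) = 2.205×10^-6 K/W
  R_conv,out = 1/(hA) = 1/(10.0·18.3) = 0.005464 K/W
R_ceramic fibre blanket = ΣR − ΣR_known = 0.08773 − 0.005466 = 0.08226 K/W
L/(kA) = 0.08226 ⇒ k = 0.120/(0.08226·18.3) = 0.0797 W/m·K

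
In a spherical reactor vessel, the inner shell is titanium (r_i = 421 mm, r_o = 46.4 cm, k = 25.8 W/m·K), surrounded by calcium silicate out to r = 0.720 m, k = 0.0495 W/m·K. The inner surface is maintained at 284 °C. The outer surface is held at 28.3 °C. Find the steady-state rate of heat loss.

Q = 207 W

Resistance network (inner→outer):
  R_titanium = (1/0.421 − 1/0.464)/(4πk) = 0.2201/(4π·25.8) = 6.790×10^-4 K/W
  R_calcium silicate = (1/0.464 − 1/0.720)/(4πk) = 0.7663/(4π·0.0495) = 1.232 K/W
ΣR = 6.790×10^-4 + 1.232 = 1.233 K/W
Q = ΔT/ΣR = (284 °C − 28.3 °C)/1.233 = 207 W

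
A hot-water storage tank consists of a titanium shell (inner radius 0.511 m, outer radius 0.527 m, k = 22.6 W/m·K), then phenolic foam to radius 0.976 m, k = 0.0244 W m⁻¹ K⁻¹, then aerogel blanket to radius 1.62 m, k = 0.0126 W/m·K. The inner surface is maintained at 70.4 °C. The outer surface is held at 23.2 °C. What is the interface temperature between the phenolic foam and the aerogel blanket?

T = 45.6 °C

Series thermal resistances, inner to outer:
  R_titanium = (1/0.511 − 1/0.527)/(4πk) = 0.05941/(4π·22.6) = 2.092×10^-4 K/W
  R_phenolic foam = (1/0.527 − 1/0.976)/(4πk) = 0.8729/(4π·0.0244) = 2.847 K/W
  R_aerogel blanket = (1/0.976 − 1/1.62)/(4πk) = 0.4073/(4π·0.0126) = 2.572 K/W
ΣR = 2.092×10^-4 + 2.847 + 2.572 = 5.419 K/W
Q = ΔT/ΣR = (70.4 °C − 23.2 °C)/5.419 = 8.710 W
From the inner boundary to the phenolic foam/aerogel blanket interface, ΣR_partial = 2.847 K/W.
T_interface = T_in − Q·ΣR_partial = 70.4 °C − (8.710)(2.847) = 45.6 °C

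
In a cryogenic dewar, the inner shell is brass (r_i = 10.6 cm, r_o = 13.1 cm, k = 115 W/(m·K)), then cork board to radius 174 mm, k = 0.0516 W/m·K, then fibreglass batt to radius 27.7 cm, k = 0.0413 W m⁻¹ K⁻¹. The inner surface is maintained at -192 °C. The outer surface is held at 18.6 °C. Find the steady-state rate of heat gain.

Series thermal resistances, inner to outer:
  R_brass = (1/0.106 − 1/0.131)/(4πk) = 1.800/(4π·115) = 0.001246 K/W
  R_cork board = (1/0.131 − 1/0.174)/(4πk) = 1.886/(4π·0.0516) = 2.909 K/W
  R_fibreglass batt = (1/0.174 − 1/0.277)/(4πk) = 2.137/(4π·0.0413) = 4.118 K/W
ΣR = 0.001246 + 2.909 + 4.118 = 7.028 K/W
Q = ΔT/ΣR = (-192 °C − 18.6 °C)/7.028 = -30.0 W
(Negative Q ⇒ heat flows inward; heat gain = 30.0 W.)

Q = 30.0 W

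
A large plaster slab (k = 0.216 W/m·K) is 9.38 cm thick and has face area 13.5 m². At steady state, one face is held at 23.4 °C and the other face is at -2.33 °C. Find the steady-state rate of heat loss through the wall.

Q = kA·ΔT/L = 0.216 × 13.5 × |23.4 °C − -2.33 °C| / 0.0938 = 800 W

Q = 800 W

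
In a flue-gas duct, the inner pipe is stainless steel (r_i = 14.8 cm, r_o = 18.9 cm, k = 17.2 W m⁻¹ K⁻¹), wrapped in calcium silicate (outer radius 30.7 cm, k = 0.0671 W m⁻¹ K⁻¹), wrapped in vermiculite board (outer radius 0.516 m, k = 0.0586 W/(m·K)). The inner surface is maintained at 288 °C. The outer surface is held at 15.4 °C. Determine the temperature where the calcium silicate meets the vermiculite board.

Series thermal resistances, inner to outer:
  R'_stainless steel = ln(0.189/0.148)/(2πk) = 0.2445/(2π·17.2) = 0.002263 m·K/W
  R'_calcium silicate = ln(0.307/0.189)/(2πk) = 0.4851/(2π·0.0671) = 1.151 m·K/W
  R'_vermiculite board = ln(0.516/0.307)/(2πk) = 0.5193/(2π·0.0586) = 1.410 m·K/W
ΣR = 0.002263 + 1.151 + 1.410 = 2.563 m·K/W
Q' = ΔT/ΣR = (288 °C − 15.4 °C)/2.563 = 106.4 W/m
From the inner boundary to the calcium silicate/vermiculite board interface, ΣR_partial = 1.153 m·K/W.
T_interface = T_in − Q'·ΣR_partial = 288 °C − (106.4)(1.153) = 165 °C

T = 165 °C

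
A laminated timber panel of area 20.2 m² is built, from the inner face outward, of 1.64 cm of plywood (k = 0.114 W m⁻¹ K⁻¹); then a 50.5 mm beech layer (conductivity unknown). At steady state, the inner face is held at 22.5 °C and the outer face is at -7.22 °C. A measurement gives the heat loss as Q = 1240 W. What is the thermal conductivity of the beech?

ΣR = ΔT/Q = |22.5 − -7.22|/1240 = 0.02397 K/W
Known resistances:
  R_plywood = L/(kA) = 0.0164/(0.114·20.2) = 0.007122 K/W
R_beech = ΣR − ΣR_known = 0.02397 − 0.007122 = 0.01685 K/W
L/(kA) = 0.01685 ⇒ k = 0.0505/(0.01685·20.2) = 0.148 W/m·K

k = 0.148 W/m·K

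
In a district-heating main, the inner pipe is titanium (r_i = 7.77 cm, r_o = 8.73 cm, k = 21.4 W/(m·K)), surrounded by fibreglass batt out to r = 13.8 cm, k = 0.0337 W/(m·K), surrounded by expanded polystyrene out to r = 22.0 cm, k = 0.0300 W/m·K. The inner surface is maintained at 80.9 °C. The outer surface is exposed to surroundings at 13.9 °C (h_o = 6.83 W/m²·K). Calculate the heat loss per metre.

Treat each layer as a resistance in series:
  R'_titanium = ln(0.0873/0.0777)/(2πk) = 0.1165/(2π·21.4) = 8.664×10^-4 m·K/W
  R'_fibreglass batt = ln(0.138/0.0873)/(2πk) = 0.4579/(2π·0.0337) = 2.163 m·K/W
  R'_expanded polystyrene = ln(0.220/0.138)/(2πk) = 0.4664/(2π·0.0300) = 2.474 m·K/W
  R'_conv,out = 1/(2πr h) = 1/(2π·0.220·6.83) = 0.1059 m·K/W
ΣR = 8.664×10^-4 + 2.163 + 2.474 + 0.1059 = 4.744 m·K/W
Q' = ΔT/ΣR = (80.9 °C − 13.9 °C)/4.744 = 14.1 W/m

Q' = 14.1 W/m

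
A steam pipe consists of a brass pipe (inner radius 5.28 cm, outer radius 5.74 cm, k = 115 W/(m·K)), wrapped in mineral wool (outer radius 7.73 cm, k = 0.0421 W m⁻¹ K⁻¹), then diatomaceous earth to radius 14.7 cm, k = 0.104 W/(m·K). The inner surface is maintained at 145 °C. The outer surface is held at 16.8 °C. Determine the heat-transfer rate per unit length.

Series thermal resistances, inner to outer:
  R'_brass = ln(0.0574/0.0528)/(2πk) = 0.08353/(2π·115) = 1.156×10^-4 m·K/W
  R'_mineral wool = ln(0.0773/0.0574)/(2πk) = 0.2976/(2π·0.0421) = 1.125 m·K/W
  R'_diatomaceous earth = ln(0.147/0.0773)/(2πk) = 0.6427/(2π·0.104) = 0.9836 m·K/W
ΣR = 1.156×10^-4 + 1.125 + 0.9836 = 2.109 m·K/W
Q' = ΔT/ΣR = (145 °C − 16.8 °C)/2.109 = 60.8 W/m

Q' = 60.8 W/m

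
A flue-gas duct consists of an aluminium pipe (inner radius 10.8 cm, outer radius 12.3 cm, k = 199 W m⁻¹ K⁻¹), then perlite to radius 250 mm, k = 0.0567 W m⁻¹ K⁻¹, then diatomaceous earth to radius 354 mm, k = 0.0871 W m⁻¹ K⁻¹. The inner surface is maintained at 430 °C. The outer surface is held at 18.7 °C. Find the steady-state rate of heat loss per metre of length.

Q' = 157 W/m

Resistance network (inner→outer):
  R'_aluminium = ln(0.123/0.108)/(2πk) = 0.1301/(2π·199) = 1.040×10^-4 m·K/W
  R'_perlite = ln(0.250/0.123)/(2πk) = 0.7093/(2π·0.0567) = 1.991 m·K/W
  R'_diatomaceous earth = ln(0.354/0.250)/(2πk) = 0.3478/(2π·0.0871) = 0.6356 m·K/W
ΣR = 1.040×10^-4 + 1.991 + 0.6356 = 2.627 m·K/W
Q' = ΔT/ΣR = (430 °C − 18.7 °C)/2.627 = 157 W/m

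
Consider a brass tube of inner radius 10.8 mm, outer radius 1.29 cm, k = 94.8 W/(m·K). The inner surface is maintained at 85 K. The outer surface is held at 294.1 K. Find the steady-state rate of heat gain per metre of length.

Q' = 7.01×10^5 W/m

Q' = 2πk·ΔT/ln(r₂/r₁) = 2π × 94.8 × 209.1 / ln(0.0129/0.0108) = 7.01×10^5 W/m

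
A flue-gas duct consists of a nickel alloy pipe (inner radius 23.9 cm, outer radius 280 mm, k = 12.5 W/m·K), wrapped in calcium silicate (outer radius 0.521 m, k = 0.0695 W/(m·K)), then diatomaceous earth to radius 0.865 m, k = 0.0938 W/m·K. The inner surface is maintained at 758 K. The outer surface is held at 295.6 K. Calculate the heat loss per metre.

Q' = 202 W/m

Series thermal resistances, inner to outer:
  R'_nickel alloy = ln(0.280/0.239)/(2πk) = 0.1583/(2π·12.5) = 0.002016 m·K/W
  R'_calcium silicate = ln(0.521/0.280)/(2πk) = 0.6210/(2π·0.0695) = 1.422 m·K/W
  R'_diatomaceous earth = ln(0.865/0.521)/(2πk) = 0.5070/(2π·0.0938) = 0.8602 m·K/W
ΣR = 0.002016 + 1.422 + 0.8602 = 2.284 m·K/W
Q' = ΔT/ΣR = (758 K − 295.6 K)/2.284 = 202 W/m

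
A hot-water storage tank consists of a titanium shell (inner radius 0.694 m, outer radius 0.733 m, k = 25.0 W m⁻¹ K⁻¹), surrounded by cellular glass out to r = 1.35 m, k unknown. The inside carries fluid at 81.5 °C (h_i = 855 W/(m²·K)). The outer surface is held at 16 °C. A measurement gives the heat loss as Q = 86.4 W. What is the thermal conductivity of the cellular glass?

k = 0.0655 W/m·K

ΣR = ΔT/Q = |81.5 − 16|/86.4 = 0.7581 K/W
Known resistances:
  R_conv,in = 1/(4πr²h) = 1/(4π·0.694²·855) = 1.932×10^-4 K/W
  R_titanium = (1/0.694 − 1/0.733)/(4πk) = 0.07667/(4π·25.0) = 2.440×10^-4 K/W
R_cellular glass = ΣR − ΣR_known = 0.7581 − 4.372×10^-4 = 0.7577 K/W
(1/r₁−1/r₂)/(4πk) = 0.7577 ⇒ k = 0.6235/(4π·0.7577) = 0.0655 W/m·K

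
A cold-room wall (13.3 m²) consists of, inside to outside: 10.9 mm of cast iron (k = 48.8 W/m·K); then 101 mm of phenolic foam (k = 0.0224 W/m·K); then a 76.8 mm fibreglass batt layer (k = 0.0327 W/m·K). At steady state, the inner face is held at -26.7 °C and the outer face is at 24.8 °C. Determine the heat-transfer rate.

Series thermal resistances, inner to outer:
  R_cast iron = L/(kA) = 0.0109/(48.8·13.3) = 1.679×10^-5 K/W
  R_phenolic foam = L/(kA) = 0.101/(0.0224·13.3) = 0.3390 K/W
  R_fibreglass batt = L/(kA) = 0.0768/(0.0327·13.3) = 0.1766 K/W
ΣR = 1.679×10^-5 + 0.3390 + 0.1766 = 0.5156 K/W
Q = ΔT/ΣR = (-26.7 °C − 24.8 °C)/0.5156 = -99.9 W
(Negative Q ⇒ heat flows inward; heat gain = 99.9 W.)

Q = 99.9 W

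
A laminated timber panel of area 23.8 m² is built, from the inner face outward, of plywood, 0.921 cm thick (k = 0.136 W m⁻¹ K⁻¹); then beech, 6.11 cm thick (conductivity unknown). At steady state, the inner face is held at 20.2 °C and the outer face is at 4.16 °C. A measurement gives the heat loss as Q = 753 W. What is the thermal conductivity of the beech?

k = 0.139 W/m·K

ΣR = ΔT/Q = |20.2 − 4.16|/753 = 0.02130 K/W
Known resistances:
  R_plywood = L/(kA) = 0.00921/(0.136·23.8) = 0.002845 K/W
R_beech = ΣR − ΣR_known = 0.02130 − 0.002845 = 0.01845 K/W
L/(kA) = 0.01845 ⇒ k = 0.0611/(0.01845·23.8) = 0.139 W/m·K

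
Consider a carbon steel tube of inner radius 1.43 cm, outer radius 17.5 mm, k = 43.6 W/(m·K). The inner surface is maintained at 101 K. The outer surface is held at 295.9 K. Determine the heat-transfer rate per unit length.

Q' = 264 kW/m

Q' = 2πk·ΔT/ln(r₂/r₁) = 2π × 43.6 × 194.9 / ln(0.0175/0.0143) = 2.64×10^5 W/m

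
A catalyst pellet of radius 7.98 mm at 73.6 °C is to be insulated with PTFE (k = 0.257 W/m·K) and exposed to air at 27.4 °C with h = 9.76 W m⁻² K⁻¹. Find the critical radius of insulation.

For a sphere, r_cr = 2k_ins/h = 2·0.257/9.76 = 0.0527 m = 5.27 cm

r_cr = 5.27 cm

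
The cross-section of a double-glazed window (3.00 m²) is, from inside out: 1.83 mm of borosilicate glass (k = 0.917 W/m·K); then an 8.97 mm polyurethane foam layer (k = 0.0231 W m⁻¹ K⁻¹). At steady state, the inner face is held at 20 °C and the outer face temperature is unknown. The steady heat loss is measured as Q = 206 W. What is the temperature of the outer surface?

T_out = -6.80 °C

Sum the resistances:
  R_borosilicate glass = L/(kA) = 0.00183/(0.917·3.00) = 6.652×10^-4 K/W
  R_polyurethane foam = L/(kA) = 0.00897/(0.0231·3.00) = 0.1294 K/W
ΣR = 0.1301 K/W
ΔT = Q·ΣR = 206 × 0.1301 = 26.80 K
Heat flows outward, so T_out = T_in − ΔT = 20 − 26.80 = -6.80 °C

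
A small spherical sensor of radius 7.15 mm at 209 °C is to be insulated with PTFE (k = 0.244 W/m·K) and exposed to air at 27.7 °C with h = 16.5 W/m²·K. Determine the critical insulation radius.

For a sphere, r_cr = 2k_ins/h = 2·0.244/16.5 = 0.0296 m = 2.96 cm

r_cr = 2.96 cm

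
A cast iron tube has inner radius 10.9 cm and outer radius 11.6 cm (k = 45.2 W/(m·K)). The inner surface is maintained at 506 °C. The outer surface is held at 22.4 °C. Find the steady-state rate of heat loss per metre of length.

Q' = 2πk·ΔT/ln(r₂/r₁) = 2π × 45.2 × 483.6 / ln(0.116/0.109) = 2.21×10^6 W/m

Q' = 2210 kW/m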